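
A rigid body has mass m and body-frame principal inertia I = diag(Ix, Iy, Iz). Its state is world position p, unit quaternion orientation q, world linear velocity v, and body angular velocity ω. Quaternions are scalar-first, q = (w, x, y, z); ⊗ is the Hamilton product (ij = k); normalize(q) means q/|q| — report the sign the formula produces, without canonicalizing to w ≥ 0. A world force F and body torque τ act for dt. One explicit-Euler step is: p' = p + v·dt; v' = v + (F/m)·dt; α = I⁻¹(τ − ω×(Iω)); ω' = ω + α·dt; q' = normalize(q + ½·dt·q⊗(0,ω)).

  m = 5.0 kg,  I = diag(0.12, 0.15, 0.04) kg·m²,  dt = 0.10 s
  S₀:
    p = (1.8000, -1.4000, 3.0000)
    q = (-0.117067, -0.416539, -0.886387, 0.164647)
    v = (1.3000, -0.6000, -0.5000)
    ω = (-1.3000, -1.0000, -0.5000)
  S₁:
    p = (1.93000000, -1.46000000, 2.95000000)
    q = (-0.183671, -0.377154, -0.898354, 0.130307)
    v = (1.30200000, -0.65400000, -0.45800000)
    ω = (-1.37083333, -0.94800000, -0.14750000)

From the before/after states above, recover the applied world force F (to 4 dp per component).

F = (0.1000, -2.7000, 2.1000)

v₁ − v₀ = (0.00200000, -0.05400000, 0.04200000)
applied force F = (0.1000, -2.7000, 2.1000)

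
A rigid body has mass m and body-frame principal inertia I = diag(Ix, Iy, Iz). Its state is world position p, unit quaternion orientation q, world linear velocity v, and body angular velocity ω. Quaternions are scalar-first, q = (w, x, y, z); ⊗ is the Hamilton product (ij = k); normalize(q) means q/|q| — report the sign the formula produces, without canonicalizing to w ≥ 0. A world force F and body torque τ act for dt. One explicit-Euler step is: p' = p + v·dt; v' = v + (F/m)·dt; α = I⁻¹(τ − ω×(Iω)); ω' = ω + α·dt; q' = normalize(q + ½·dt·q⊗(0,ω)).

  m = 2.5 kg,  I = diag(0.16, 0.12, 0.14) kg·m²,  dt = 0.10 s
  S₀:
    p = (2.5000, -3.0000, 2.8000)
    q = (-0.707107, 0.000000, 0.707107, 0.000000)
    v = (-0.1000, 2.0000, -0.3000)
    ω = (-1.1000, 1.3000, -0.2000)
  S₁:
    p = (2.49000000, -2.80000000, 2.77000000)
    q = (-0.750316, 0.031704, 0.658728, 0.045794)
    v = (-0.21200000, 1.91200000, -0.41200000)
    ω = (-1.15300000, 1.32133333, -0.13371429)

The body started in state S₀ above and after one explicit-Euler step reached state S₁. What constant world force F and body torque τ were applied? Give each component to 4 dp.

F = (-2.8000, -2.2000, -2.8000)
τ = (-0.0900, 0.0300, 0.1500)

Δv = v₁−v₀ = (-0.11200000, -0.08800000, -0.11200000)
F = m·Δv/dt = (-2.8000, -2.2000, -2.8000)
Δω = ω₁−ω₀ = (-0.05300000, 0.02133333, 0.06628571)
gyro term ω₀×Iω₀ = (-0.0052, 0.0044, 0.0572)
applied torque τ = (-0.0900, 0.0300, 0.1500)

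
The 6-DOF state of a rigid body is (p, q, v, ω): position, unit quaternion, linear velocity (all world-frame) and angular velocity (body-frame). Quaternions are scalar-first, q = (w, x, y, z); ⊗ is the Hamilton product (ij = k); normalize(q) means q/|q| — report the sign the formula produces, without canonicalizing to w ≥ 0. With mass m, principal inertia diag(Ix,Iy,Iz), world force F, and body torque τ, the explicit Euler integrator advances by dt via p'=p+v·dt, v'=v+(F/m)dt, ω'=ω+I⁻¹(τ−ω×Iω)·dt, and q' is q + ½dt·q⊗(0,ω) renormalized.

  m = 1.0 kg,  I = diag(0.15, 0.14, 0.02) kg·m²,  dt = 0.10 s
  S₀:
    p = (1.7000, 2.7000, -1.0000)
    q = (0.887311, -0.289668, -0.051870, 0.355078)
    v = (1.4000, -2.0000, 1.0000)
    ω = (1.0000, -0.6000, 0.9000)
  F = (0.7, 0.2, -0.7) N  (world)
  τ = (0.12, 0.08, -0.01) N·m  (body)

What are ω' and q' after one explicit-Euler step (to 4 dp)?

ω' = (1.0368, -0.6264, 0.8200)
q' = (0.8819, -0.2363, -0.0476, 0.4052)

gyro term ω×Iω = (0.0648, 0.1170, 0.0060)
(τ − ω×Iω)/I = (0.3680, -0.2643, -0.8000)
ω + α·dt = (1.0368, -0.6264, 0.8200)
q⊗(0,ω) = (-0.0610242, 1.0536748, 0.0833926, 1.0242507)
q' = normalize(q + ½dt·q⊗(0,ω)) = (0.8819, -0.2363, -0.0476, 0.4052)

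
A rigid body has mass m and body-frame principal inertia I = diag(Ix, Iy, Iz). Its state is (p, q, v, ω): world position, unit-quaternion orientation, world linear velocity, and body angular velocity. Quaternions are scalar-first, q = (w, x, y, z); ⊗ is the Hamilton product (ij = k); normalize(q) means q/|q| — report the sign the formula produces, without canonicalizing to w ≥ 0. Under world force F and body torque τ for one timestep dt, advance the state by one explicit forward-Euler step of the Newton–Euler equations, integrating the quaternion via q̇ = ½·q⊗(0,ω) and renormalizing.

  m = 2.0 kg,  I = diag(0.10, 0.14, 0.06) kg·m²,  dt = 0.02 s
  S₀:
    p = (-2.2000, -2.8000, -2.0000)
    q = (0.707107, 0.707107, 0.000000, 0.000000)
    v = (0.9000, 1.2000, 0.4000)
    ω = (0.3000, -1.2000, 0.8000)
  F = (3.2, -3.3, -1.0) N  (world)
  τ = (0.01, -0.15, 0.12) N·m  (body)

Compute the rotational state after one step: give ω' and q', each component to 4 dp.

gyro term ω×Iω = (0.0768, 0.0096, -0.0144)
α = I⁻¹(τ − ω×Iω) = (-0.6680, -1.1400, 2.2400)
ω + α·dt = (0.2866, -1.2228, 0.8448)
2q̇ = q⊗(0,ω) = (-0.2121321, 0.2121321, -1.4142140, -0.2828428)
updated quaternion q' = (0.7049, 0.7092, -0.0141, -0.0028)

ω' = (0.2866, -1.2228, 0.8448)
q' = (0.7049, 0.7092, -0.0141, -0.0028)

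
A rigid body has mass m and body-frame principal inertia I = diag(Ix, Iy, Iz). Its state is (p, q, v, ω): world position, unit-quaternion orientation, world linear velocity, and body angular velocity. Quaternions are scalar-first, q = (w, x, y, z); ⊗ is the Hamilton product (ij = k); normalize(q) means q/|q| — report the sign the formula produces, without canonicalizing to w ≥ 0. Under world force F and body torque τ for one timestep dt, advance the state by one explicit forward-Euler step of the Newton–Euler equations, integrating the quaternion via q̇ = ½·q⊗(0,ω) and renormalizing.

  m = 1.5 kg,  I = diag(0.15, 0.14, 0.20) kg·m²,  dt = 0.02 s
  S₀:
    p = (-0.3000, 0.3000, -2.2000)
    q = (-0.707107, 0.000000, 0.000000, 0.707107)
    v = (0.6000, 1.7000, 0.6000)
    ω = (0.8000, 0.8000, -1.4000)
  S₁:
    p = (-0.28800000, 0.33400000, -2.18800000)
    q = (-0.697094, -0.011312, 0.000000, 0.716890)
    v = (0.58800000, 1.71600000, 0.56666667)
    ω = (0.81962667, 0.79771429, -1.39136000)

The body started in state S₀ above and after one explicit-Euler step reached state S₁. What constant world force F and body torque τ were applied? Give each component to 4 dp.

F = (-0.9000, 1.2000, -2.5000)
τ = (0.0800, 0.0400, 0.0800)

rate change Δω = (0.01962667, -0.00228571, 0.00864000)
applied torque τ = (0.0800, 0.0400, 0.0800)
v₁ − v₀ = (-0.01200000, 0.01600000, -0.03333333)
applied force F = (-0.9000, 1.2000, -2.5000)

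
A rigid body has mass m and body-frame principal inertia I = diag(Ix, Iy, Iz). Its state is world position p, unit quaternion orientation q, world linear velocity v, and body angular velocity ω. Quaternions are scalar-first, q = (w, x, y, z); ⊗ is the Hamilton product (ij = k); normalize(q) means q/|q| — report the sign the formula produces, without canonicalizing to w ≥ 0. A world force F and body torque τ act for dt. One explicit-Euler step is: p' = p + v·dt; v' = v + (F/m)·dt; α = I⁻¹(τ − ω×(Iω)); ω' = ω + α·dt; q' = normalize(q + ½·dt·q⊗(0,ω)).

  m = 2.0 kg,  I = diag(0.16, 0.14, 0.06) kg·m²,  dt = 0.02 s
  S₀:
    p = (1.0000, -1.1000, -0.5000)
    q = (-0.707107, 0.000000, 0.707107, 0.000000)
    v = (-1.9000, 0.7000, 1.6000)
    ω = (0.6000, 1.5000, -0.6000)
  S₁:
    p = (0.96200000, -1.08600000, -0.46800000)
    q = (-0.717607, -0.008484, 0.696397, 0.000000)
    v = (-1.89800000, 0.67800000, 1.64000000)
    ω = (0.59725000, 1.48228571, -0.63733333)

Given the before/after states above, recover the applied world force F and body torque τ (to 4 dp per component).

F = (0.2000, -2.2000, 4.0000)
τ = (0.0500, -0.1600, -0.1300)

ω₁ − ω₀ = (-0.00275000, -0.01771429, -0.03733333)
ω₀×(Iω₀) = (0.0720, -0.0360, -0.0180)
I·α + gyro = (0.0500, -0.1600, -0.1300)
v₁ − v₀ = (0.00200000, -0.02200000, 0.04000000)
F = m·Δv/dt = (0.2000, -2.2000, 4.0000)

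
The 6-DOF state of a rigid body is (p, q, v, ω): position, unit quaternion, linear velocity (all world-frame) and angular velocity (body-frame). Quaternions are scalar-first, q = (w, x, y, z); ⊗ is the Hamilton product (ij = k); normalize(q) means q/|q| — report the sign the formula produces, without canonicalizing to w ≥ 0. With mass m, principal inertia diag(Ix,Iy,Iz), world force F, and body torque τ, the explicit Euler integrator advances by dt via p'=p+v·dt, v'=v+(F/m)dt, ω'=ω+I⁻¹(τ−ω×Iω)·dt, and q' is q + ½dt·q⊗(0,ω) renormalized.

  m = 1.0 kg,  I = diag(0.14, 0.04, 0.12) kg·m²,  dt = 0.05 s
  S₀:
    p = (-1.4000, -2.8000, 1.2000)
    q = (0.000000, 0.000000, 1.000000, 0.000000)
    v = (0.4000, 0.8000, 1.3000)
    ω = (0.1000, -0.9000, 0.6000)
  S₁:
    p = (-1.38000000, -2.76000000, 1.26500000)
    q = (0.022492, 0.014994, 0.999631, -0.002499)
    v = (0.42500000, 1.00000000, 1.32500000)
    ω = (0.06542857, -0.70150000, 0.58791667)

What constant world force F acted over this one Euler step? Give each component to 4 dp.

Δv = v₁−v₀ = (0.02500000, 0.20000000, 0.02500000)
applied force F = (0.5000, 4.0000, 0.5000)

F = (0.5000, 4.0000, 0.5000)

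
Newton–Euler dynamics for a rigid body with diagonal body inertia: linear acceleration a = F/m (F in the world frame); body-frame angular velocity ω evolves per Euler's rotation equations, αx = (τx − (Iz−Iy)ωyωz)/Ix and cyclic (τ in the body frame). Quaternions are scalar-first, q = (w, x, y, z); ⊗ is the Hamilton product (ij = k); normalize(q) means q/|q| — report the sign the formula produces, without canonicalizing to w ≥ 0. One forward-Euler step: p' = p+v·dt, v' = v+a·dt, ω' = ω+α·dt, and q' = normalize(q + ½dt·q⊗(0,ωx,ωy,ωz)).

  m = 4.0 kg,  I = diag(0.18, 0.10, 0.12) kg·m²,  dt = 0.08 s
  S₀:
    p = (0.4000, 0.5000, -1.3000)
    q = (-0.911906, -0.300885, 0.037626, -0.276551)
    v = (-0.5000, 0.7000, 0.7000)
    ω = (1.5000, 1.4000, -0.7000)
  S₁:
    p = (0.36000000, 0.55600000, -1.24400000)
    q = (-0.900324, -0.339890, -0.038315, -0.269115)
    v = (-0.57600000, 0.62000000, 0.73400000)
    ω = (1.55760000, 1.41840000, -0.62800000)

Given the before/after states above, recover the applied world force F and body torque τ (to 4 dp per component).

v₁ − v₀ = (-0.07600000, -0.08000000, 0.03400000)
applied force F = (-3.8000, -4.0000, 1.7000)
ω₁ − ω₀ = (0.05760000, 0.01840000, 0.07200000)
ω₀×(Iω₀) = (-0.0196, -0.0630, -0.1680)
τ = I·(Δω/dt) + ω₀×(Iω₀) = (0.1100, -0.0400, -0.0600)

F = (-3.8000, -4.0000, 1.7000)
τ = (0.1100, -0.0400, -0.0600)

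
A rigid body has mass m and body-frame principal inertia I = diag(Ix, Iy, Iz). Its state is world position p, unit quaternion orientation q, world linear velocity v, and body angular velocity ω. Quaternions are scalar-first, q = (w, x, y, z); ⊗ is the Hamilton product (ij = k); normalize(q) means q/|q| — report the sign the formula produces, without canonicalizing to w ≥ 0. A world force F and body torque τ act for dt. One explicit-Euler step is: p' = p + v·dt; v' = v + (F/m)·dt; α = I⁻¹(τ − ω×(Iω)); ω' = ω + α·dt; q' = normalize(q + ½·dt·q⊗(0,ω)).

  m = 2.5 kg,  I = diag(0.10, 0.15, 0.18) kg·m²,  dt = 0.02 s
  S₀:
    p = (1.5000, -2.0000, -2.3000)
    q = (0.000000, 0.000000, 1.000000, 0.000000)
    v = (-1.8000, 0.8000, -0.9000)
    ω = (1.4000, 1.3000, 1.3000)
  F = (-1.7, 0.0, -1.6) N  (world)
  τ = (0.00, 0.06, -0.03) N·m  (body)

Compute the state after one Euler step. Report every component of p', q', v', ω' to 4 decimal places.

p' = (1.4640, -1.9840, -2.3180)
q' = (-0.0130, 0.0130, 0.9997, -0.0140)
v' = (-1.8136, 0.8000, -0.9128)
ω' = (1.3899, 1.3274, 1.2866)

gyro term ω×Iω = (0.0507, -0.1456, 0.0910)
(τ − ω×Iω)/I = (-0.5070, 1.3707, -0.6722)
ω' = ω + α·dt = (1.3899, 1.3274, 1.2866)
2q̇ = q⊗(0,ω) = (-1.3000000, 1.3000000, 0.0000000, -1.4000000)
q' = normalize(q + ½dt·q⊗(0,ω)) = (-0.0130, 0.0130, 0.9997, -0.0140)
a = F/m = (-0.6800, 0.0000, -0.6400)
p' = p + v·dt = (1.4640, -1.9840, -2.3180)
v' = v + a·dt = (-1.8136, 0.8000, -0.9128)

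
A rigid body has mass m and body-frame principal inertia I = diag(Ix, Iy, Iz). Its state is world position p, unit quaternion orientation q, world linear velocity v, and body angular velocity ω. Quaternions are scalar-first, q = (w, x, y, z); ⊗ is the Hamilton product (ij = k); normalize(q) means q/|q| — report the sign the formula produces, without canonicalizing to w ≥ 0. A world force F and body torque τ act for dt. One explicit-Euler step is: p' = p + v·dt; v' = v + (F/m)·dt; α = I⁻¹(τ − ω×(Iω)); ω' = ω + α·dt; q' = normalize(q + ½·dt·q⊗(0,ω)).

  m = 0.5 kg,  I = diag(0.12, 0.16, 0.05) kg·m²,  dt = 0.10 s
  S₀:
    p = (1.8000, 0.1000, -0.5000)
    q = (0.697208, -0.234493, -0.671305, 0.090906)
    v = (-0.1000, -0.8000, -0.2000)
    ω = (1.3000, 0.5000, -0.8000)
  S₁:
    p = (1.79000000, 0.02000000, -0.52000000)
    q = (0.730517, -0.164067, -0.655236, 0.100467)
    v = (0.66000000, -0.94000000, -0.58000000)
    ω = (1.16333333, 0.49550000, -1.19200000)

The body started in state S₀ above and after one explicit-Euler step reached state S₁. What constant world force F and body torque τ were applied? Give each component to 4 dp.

F = (3.8000, -0.7000, -1.9000)
τ = (-0.1200, -0.0800, -0.1700)

ω₁ − ω₀ = (-0.13666667, -0.00450000, -0.39200000)
precession coupling = (0.0440, -0.0728, 0.0260)
applied torque τ = (-0.1200, -0.0800, -0.1700)
velocity change Δv = (0.76000000, -0.14000000, -0.38000000)
F = m·Δv/dt = (3.8000, -0.7000, -1.9000)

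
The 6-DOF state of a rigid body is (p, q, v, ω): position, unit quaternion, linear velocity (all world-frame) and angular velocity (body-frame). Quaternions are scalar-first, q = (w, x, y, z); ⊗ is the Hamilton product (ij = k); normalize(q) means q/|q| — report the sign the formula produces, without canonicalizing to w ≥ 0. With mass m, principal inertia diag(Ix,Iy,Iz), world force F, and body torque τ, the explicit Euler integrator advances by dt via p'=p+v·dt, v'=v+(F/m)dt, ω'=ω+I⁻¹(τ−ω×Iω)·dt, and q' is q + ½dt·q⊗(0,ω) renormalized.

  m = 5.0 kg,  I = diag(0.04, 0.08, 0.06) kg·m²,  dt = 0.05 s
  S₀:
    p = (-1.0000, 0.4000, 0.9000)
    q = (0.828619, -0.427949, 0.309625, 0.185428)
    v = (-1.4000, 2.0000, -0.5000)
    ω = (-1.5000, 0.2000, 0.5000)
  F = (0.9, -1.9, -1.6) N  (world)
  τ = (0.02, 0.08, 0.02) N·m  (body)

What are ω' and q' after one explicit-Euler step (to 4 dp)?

(τ − ω×Iω)/I = (0.5500, 0.8125, 0.5333)
ω + α·dt = (-1.4725, 0.2406, 0.5267)
Hamilton product q⊗(0,ω) = (-0.7965625, -1.1252016, 0.1015563, 0.7931572)
q + ½dt·q⊗(0,ω), renormalized = (0.8081, -0.4557, 0.3119, 0.2051)

ω' = (-1.4725, 0.2406, 0.5267)
q' = (0.8081, -0.4557, 0.3119, 0.2051)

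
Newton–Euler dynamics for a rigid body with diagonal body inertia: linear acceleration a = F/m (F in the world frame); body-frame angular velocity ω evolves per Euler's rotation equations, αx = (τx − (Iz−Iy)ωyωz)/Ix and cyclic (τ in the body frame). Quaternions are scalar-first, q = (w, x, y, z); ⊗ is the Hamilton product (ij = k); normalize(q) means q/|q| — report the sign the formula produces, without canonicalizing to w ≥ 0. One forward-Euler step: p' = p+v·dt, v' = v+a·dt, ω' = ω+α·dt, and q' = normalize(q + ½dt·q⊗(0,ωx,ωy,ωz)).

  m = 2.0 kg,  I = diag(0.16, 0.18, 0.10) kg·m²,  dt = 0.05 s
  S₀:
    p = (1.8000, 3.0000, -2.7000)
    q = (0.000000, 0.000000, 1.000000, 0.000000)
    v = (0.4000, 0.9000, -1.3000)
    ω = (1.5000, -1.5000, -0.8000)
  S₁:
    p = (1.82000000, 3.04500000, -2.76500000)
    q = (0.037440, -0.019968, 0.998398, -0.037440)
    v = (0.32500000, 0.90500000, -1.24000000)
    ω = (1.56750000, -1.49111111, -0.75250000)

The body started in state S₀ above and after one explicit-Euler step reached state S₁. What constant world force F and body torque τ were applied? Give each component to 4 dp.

F = (-3.0000, 0.2000, 2.4000)
τ = (0.1200, -0.0400, 0.0500)

Δω = ω₁−ω₀ = (0.06750000, 0.00888889, 0.04750000)
ω₀×(Iω₀) = (-0.0960, -0.0720, -0.0450)
I·α + gyro = (0.1200, -0.0400, 0.0500)
Δv = v₁−v₀ = (-0.07500000, 0.00500000, 0.06000000)
F = m·Δv/dt = (-3.0000, 0.2000, 2.4000)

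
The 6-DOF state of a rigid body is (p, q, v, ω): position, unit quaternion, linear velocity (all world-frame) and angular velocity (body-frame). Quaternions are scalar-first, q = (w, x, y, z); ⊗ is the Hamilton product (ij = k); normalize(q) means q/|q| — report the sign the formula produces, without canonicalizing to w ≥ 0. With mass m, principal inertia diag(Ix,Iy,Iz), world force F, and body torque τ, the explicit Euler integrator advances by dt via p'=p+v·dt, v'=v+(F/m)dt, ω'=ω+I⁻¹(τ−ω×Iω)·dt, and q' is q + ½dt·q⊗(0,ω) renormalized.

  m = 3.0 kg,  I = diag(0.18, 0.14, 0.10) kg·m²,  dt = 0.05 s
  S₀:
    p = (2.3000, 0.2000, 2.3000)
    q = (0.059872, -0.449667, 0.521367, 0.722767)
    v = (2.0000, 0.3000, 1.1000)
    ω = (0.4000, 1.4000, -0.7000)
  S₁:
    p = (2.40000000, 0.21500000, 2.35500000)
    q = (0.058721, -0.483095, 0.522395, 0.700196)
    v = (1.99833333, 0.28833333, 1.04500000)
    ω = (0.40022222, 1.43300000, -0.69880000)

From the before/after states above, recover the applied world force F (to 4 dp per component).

v₁ − v₀ = (-0.00166667, -0.01166667, -0.05500000)
applied force F = (-0.1000, -0.7000, -3.3000)

F = (-0.1000, -0.7000, -3.3000)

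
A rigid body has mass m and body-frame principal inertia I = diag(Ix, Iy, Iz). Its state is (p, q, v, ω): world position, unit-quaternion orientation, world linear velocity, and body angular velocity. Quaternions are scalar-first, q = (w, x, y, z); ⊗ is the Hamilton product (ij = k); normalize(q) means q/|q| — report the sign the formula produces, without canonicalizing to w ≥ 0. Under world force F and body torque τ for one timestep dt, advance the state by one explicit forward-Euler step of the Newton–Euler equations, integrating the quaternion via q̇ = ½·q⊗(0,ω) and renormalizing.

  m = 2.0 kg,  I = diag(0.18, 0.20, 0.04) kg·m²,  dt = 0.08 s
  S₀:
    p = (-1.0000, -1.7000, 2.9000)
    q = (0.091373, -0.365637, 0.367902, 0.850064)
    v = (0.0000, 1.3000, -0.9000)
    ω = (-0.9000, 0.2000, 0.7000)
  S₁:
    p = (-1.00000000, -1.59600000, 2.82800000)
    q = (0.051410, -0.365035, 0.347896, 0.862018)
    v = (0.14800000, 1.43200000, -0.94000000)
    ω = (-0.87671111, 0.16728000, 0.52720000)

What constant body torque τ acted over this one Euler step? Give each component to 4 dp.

Δω = ω₁−ω₀ = (0.02328889, -0.03272000, -0.17280000)
I·α + gyro = (0.0300, -0.1700, -0.0900)

τ = (0.0300, -0.1700, -0.0900)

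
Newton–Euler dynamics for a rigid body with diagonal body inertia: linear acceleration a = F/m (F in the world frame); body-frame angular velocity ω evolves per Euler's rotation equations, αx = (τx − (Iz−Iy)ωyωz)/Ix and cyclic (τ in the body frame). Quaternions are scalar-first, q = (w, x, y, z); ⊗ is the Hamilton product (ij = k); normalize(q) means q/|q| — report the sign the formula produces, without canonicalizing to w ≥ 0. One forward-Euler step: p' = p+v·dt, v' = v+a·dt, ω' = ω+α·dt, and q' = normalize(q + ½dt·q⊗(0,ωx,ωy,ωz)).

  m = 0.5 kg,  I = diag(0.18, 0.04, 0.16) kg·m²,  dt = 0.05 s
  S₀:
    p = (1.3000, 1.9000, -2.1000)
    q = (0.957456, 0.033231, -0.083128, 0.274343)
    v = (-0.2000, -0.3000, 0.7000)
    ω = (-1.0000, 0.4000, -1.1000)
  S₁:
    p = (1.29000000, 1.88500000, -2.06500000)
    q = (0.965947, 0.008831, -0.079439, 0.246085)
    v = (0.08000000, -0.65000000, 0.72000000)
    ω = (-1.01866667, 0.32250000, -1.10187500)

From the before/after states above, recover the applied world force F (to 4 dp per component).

F = (2.8000, -3.5000, 0.2000)

Δv = v₁−v₀ = (0.28000000, -0.35000000, 0.02000000)
m·(v₁−v₀)/dt = (2.8000, -3.5000, 0.2000)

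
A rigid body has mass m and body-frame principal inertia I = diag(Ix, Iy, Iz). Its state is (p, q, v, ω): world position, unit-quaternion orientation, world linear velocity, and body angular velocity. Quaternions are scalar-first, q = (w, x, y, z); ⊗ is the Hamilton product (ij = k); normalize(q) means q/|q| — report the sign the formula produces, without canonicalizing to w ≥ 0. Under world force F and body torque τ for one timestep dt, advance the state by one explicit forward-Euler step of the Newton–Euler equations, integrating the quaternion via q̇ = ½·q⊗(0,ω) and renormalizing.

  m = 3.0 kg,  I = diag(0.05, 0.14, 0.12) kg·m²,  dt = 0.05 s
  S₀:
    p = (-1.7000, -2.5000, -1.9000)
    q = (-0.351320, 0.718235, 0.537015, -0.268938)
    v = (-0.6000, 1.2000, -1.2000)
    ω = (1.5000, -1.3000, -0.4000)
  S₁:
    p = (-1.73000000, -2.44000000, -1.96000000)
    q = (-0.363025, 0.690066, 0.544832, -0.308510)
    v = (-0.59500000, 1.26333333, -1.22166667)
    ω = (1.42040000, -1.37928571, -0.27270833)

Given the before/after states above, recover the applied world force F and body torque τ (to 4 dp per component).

F = (0.3000, 3.8000, -1.3000)
τ = (-0.0900, -0.1800, 0.1300)

Δω = ω₁−ω₀ = (-0.07960000, -0.07928571, 0.12729167)
ω₀×(Iω₀) = (-0.0104, 0.0420, -0.1755)
τ = I·(Δω/dt) + ω₀×(Iω₀) = (-0.0900, -0.1800, 0.1300)
Δv = v₁−v₀ = (0.00500000, 0.06333333, -0.02166667)
m·(v₁−v₀)/dt = (0.3000, 3.8000, -1.3000)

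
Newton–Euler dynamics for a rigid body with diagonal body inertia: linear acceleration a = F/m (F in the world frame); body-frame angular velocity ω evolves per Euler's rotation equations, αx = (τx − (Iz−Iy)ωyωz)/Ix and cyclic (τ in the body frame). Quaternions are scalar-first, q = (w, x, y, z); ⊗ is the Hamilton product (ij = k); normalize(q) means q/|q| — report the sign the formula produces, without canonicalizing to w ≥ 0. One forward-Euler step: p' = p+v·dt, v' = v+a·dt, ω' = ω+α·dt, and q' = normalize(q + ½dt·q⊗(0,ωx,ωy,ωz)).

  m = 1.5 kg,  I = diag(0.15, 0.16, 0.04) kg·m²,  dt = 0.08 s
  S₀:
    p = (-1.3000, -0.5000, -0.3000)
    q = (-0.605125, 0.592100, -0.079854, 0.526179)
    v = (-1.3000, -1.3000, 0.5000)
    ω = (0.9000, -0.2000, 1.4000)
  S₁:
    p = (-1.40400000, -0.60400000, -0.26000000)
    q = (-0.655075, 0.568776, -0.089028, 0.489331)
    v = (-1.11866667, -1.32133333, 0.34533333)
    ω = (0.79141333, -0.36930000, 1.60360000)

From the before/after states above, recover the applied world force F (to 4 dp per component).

F = (3.4000, -0.4000, -2.9000)

Δv = v₁−v₀ = (0.18133333, -0.02133333, -0.15466667)
m·(v₁−v₀)/dt = (3.4000, -0.4000, -2.9000)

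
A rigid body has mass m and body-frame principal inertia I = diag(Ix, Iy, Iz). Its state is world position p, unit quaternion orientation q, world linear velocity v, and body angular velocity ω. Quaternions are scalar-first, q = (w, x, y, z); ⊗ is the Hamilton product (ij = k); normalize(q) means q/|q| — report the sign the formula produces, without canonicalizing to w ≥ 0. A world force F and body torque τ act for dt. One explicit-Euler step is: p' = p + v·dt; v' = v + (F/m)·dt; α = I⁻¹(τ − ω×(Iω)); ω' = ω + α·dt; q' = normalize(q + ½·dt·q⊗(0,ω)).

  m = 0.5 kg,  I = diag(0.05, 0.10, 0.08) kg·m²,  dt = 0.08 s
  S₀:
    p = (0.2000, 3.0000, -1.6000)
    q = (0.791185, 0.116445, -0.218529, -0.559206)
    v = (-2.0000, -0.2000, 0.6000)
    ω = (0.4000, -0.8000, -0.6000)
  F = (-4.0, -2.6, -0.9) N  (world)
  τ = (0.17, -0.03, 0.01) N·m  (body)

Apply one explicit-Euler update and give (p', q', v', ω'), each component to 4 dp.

p' = (0.0400, 2.9840, -1.5520)
q' = (0.7682, 0.1163, -0.2498, -0.5779)
v' = (-2.6400, -0.6160, 0.4560)
ω' = (0.6874, -0.8298, -0.5740)

precession coupling ω×(Iω) = (-0.0096, 0.0072, -0.0160)
(τ − ω×Iω)/I = (3.5920, -0.3720, 0.3250)
new body rate ω' = (0.6874, -0.8298, -0.5740)
2q̇ = q⊗(0,ω) = (-0.5569248, 0.0002266, -0.7867634, -0.4804554)
q + ½dt·q⊗(0,ω), renormalized = (0.7682, 0.1163, -0.2498, -0.5779)
a = F/m = (-8.0000, -5.2000, -1.8000)
new position p' = (0.0400, 2.9840, -1.5520)
v + (F/m)dt = (-2.6400, -0.6160, 0.4560)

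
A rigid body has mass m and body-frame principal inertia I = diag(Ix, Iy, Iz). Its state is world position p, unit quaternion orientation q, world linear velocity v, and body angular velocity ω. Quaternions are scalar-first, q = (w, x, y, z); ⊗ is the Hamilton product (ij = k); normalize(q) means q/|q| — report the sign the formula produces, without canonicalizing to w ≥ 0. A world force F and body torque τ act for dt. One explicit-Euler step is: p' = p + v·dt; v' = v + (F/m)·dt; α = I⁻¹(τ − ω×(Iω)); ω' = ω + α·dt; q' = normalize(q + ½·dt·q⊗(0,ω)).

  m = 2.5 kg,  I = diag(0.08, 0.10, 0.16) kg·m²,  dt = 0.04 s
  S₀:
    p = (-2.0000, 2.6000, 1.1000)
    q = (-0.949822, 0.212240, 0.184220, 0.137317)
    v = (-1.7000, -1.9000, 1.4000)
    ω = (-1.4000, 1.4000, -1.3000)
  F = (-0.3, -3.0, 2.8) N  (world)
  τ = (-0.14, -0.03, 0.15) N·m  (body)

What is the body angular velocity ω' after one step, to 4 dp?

ω' = (-1.4154, 1.4462, -1.2527)

(τ − ω×Iω)/I = (-0.3850, 1.1560, 1.1825)
ω' = ω + α·dt = (-1.4154, 1.4462, -1.2527)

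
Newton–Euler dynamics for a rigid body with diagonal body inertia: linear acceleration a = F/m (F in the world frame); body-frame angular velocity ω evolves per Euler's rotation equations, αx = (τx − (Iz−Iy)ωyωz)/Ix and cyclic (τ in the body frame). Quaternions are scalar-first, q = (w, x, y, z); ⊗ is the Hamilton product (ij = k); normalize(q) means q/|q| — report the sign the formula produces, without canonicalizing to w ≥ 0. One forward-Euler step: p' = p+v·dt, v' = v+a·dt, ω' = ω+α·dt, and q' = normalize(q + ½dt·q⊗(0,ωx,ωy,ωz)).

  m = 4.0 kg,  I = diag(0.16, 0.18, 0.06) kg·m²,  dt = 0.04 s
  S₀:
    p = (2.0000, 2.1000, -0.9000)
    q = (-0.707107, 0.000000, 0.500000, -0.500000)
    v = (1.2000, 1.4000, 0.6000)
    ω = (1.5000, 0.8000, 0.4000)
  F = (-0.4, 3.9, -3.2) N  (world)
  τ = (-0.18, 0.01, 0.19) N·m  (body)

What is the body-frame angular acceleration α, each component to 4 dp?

α = (-0.8850, -0.2778, 2.7667)

gyro term ω×Iω = (-0.0384, 0.0600, 0.0240)
angular accel α = (-0.8850, -0.2778, 2.7667)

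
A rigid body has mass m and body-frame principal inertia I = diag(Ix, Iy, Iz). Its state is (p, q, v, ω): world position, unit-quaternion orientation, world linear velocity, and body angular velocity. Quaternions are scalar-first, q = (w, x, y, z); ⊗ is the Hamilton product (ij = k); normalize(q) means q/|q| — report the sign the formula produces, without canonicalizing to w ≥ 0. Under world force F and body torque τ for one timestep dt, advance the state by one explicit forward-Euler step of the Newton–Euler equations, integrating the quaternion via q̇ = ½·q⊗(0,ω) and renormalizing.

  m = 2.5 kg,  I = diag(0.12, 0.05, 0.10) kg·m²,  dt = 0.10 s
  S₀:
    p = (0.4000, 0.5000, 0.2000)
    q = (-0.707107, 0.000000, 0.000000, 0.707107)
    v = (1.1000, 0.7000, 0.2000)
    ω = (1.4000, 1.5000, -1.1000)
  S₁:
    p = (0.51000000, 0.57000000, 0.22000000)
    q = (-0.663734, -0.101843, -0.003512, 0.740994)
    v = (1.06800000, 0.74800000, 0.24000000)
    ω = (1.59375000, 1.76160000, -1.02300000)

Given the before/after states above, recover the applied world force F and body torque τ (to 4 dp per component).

Δv = v₁−v₀ = (-0.03200000, 0.04800000, 0.04000000)
m·(v₁−v₀)/dt = (-0.8000, 1.2000, 1.0000)
Δω = ω₁−ω₀ = (0.19375000, 0.26160000, 0.07700000)
ω₀×(Iω₀) = (-0.0825, -0.0308, -0.1470)
I·α + gyro = (0.1500, 0.1000, -0.0700)

F = (-0.8000, 1.2000, 1.0000)
τ = (0.1500, 0.1000, -0.0700)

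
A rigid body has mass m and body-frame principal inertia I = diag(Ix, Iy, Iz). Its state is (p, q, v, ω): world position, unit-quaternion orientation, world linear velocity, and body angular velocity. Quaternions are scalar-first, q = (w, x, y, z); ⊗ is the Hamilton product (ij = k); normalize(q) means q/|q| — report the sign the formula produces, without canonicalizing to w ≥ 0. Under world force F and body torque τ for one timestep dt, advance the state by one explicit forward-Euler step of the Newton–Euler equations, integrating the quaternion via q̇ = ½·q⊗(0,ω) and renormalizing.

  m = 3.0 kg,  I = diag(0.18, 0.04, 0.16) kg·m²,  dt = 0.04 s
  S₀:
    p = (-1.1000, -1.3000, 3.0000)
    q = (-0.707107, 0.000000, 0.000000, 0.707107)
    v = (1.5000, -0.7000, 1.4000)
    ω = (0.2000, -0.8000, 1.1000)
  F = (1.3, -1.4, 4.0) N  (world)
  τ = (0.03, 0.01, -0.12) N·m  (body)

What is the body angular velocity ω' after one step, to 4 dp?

(τ − ω×Iω)/I = (0.7533, 0.1400, -0.8900)
ω' = ω + α·dt = (0.2301, -0.7944, 1.0644)

ω' = (0.2301, -0.7944, 1.0644)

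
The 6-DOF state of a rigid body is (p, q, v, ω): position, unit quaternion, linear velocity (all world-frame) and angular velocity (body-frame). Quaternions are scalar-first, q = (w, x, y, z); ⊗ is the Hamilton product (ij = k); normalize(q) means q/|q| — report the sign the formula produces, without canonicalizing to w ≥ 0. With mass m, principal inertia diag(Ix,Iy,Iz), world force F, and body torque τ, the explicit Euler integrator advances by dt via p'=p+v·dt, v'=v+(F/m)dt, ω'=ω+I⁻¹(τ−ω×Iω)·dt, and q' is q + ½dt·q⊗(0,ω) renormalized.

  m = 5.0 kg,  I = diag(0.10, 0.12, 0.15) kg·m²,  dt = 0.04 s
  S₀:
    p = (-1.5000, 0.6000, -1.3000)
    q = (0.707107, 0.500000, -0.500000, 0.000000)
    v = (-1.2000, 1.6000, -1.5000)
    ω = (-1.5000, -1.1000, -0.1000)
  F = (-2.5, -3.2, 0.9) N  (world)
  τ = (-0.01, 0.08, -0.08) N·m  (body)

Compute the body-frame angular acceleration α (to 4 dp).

ω×(Iω) gyroscopic = (0.0033, -0.0075, 0.0330)
α = I⁻¹(τ − ω×Iω) = (-0.1330, 0.7292, -0.7533)

α = (-0.1330, 0.7292, -0.7533)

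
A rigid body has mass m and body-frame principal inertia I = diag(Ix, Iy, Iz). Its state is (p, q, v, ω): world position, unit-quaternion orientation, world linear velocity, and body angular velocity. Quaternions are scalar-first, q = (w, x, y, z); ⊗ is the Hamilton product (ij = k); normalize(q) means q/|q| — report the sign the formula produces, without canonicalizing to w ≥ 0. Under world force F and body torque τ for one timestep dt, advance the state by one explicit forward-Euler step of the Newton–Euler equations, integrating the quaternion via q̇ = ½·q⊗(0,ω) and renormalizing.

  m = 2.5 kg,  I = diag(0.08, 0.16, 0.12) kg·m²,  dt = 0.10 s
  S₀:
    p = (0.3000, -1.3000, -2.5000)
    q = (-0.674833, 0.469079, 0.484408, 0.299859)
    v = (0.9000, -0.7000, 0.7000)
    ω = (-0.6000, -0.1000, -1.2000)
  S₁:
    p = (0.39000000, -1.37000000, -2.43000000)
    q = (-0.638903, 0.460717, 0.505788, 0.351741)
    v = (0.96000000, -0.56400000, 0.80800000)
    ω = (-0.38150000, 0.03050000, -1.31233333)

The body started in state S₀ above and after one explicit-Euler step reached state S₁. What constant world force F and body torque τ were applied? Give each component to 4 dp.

velocity change Δv = (0.06000000, 0.13600000, 0.10800000)
m·(v₁−v₀)/dt = (1.5000, 3.4000, 2.7000)
ω₁ − ω₀ = (0.21850000, 0.13050000, -0.11233333)
applied torque τ = (0.1700, 0.1800, -0.1300)

F = (1.5000, 3.4000, 2.7000)
τ = (0.1700, 0.1800, -0.1300)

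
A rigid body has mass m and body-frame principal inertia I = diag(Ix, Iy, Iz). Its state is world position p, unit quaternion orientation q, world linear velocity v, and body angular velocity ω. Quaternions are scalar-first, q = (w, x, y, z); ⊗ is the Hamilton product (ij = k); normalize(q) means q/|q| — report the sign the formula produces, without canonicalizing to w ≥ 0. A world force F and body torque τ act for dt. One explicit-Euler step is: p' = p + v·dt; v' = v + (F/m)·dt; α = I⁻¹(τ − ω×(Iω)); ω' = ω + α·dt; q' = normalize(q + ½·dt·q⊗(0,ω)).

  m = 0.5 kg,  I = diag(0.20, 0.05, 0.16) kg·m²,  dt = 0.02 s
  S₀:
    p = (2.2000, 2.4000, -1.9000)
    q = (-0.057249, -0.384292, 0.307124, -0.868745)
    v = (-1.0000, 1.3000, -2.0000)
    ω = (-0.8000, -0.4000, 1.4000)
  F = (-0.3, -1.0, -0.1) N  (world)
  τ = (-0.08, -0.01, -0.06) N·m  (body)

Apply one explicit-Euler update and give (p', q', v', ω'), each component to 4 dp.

p' = (2.1800, 2.4260, -1.9400)
q' = (-0.0469, -0.3830, 0.3196, -0.8654)
v' = (-1.0120, 1.2600, -2.0040)
ω' = (-0.8018, -0.3861, 1.3985)

angular accel α = (-0.0920, 0.6960, -0.0750)
ω' = ω + α·dt = (-0.8018, -0.3861, 1.3985)
Hamilton product q⊗(0,ω) = (1.0316590, 0.1282748, 1.2559044, 0.3192674)
q' = normalize(q + ½dt·q⊗(0,ω)) = (-0.0469, -0.3830, 0.3196, -0.8654)
p + v·dt = (2.1800, 2.4260, -1.9400)
new velocity v' = (-1.0120, 1.2600, -2.0040)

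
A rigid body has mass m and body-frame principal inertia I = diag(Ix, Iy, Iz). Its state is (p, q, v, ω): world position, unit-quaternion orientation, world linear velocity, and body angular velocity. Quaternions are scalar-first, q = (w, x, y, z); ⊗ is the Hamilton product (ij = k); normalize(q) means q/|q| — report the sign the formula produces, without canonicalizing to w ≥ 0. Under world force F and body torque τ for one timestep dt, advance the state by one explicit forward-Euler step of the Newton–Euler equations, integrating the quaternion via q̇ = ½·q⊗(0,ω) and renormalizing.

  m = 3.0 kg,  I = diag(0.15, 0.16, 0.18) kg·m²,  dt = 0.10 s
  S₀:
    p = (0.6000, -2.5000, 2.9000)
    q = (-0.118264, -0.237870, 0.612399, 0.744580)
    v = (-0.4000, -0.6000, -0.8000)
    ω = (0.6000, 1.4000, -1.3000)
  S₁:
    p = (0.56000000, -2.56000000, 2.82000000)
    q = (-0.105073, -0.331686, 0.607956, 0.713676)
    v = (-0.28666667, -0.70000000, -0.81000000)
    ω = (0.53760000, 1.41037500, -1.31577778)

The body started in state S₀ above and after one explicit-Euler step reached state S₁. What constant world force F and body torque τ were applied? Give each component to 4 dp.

Δv = v₁−v₀ = (0.11333333, -0.10000000, -0.01000000)
m·(v₁−v₀)/dt = (3.4000, -3.0000, -0.3000)
rate change Δω = (-0.06240000, 0.01037500, -0.01577778)
τ = I·(Δω/dt) + ω₀×(Iω₀) = (-0.1300, 0.0400, -0.0200)

F = (3.4000, -3.0000, -0.3000)
τ = (-0.1300, 0.0400, -0.0200)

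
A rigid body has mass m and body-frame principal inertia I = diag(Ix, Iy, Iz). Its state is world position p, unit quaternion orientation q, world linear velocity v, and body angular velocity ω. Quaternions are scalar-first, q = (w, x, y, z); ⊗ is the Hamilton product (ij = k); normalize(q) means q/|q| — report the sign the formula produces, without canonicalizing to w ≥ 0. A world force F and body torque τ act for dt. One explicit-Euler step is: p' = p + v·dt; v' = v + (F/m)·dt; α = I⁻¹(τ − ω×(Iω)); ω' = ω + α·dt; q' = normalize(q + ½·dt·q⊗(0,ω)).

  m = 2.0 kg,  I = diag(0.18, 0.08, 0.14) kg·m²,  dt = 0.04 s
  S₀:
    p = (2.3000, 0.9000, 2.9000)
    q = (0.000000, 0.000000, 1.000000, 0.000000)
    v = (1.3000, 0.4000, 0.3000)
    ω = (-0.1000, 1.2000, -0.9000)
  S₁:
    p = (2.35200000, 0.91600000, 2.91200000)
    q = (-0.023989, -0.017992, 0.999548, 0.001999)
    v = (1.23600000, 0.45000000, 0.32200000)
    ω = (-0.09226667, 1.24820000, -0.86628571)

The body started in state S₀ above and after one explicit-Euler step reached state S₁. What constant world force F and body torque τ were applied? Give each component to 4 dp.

velocity change Δv = (-0.06400000, 0.05000000, 0.02200000)
m·(v₁−v₀)/dt = (-3.2000, 2.5000, 1.1000)
ω₁ − ω₀ = (0.00773333, 0.04820000, 0.03371429)
τ = I·(Δω/dt) + ω₀×(Iω₀) = (-0.0300, 0.1000, 0.1300)

F = (-3.2000, 2.5000, 1.1000)
τ = (-0.0300, 0.1000, 0.1300)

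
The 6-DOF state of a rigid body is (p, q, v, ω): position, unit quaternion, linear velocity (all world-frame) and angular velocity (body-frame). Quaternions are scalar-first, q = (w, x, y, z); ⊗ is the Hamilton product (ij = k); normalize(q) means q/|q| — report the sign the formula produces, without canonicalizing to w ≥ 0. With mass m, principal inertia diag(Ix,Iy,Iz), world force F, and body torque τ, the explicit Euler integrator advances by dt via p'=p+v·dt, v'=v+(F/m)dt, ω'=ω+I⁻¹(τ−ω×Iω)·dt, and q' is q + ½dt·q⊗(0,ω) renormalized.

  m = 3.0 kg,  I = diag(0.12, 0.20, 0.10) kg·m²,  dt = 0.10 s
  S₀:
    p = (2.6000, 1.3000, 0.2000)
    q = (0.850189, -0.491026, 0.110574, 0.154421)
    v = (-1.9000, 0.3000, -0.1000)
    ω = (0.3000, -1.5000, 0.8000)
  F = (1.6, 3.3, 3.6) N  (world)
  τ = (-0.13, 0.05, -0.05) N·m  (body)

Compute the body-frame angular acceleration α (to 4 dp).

gyro term ω×Iω = (0.1200, 0.0048, -0.0360)
angular accel α = (-2.0833, 0.2260, -0.1400)

α = (-2.0833, 0.2260, -0.1400)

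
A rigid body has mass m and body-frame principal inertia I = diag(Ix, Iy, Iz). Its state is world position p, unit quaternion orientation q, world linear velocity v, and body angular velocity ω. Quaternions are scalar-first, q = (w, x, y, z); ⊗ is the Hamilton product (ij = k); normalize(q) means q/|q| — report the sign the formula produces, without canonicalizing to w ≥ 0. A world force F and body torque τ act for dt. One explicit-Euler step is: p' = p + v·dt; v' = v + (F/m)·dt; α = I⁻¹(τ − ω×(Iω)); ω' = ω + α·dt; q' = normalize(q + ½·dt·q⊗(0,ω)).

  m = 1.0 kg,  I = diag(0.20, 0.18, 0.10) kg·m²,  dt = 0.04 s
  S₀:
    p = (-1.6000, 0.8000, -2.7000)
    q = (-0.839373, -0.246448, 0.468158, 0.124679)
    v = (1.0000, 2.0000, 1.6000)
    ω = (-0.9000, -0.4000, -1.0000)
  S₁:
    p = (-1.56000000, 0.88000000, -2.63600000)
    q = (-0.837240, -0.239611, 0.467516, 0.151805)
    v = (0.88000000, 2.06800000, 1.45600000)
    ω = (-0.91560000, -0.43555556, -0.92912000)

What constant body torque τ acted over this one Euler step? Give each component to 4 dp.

rate change Δω = (-0.01560000, -0.03555556, 0.07088000)
applied torque τ = (-0.1100, -0.0700, 0.1700)

τ = (-0.1100, -0.0700, 0.1700)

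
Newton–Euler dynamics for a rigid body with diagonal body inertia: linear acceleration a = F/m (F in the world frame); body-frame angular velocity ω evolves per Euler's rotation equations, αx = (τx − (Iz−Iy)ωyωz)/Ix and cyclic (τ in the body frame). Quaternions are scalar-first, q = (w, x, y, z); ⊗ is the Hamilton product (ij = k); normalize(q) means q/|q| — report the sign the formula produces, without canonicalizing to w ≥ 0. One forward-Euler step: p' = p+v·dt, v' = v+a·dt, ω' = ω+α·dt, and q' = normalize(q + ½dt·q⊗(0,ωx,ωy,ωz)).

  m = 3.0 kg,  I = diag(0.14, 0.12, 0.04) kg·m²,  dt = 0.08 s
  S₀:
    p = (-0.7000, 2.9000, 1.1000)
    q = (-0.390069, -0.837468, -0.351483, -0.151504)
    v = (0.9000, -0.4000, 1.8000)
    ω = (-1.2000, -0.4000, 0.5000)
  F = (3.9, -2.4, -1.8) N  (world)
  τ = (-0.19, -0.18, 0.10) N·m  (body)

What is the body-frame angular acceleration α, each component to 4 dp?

α = (-1.4714, -1.0000, 2.7400)

ω×(Iω) gyroscopic = (0.0160, -0.0600, -0.0096)
α = I⁻¹(τ − ω×Iω) = (-1.4714, -1.0000, 2.7400)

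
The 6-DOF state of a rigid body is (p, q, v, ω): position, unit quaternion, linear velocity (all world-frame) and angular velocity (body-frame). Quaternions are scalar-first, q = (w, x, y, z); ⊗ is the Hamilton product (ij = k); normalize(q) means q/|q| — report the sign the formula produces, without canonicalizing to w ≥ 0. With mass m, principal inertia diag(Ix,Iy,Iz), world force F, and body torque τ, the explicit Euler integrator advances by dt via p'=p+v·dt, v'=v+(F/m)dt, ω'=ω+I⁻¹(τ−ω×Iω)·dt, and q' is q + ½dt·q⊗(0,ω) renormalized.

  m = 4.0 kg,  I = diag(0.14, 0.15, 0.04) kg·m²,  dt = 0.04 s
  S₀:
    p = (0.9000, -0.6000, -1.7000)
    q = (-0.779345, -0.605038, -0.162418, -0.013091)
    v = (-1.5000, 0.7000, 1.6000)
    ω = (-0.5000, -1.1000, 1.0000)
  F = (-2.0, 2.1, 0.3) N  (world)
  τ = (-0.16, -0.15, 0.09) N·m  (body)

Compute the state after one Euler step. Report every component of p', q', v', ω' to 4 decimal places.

p' = (0.8400, -0.5720, -1.6360)
q' = (-0.7883, -0.6005, -0.1330, -0.0170)
v' = (-1.5200, 0.7210, 1.6030)
ω' = (-0.5803, -1.1267, 1.0845)

new position p' = (0.8400, -0.5720, -1.6360)
v + (F/m)dt = (-1.5200, 0.7210, 1.6030)
precession coupling ω×(Iω) = (0.1210, -0.0500, 0.0055)
(τ − ω×Iω)/I = (-2.0071, -0.6667, 2.1125)
ω + α·dt = (-0.5803, -1.1267, 1.0845)
2q̇ = q⊗(0,ω) = (-0.4680878, 0.2128544, 1.4688630, -0.1950122)
q + ½dt·q⊗(0,ω), renormalized = (-0.7883, -0.6005, -0.1330, -0.0170)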